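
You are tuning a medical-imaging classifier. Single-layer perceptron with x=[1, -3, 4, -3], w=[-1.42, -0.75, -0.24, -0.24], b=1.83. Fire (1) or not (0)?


z = (1)·(-1.42) + (-3)·(-0.75) + (4)·(-0.24) + (-3)·(-0.24) + 1.83
  = 2.42
step(z) = 1 (z≥0)

1


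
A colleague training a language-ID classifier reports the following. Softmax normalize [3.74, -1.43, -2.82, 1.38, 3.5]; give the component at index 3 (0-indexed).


Exponentials: e^3.74=42.098, e^-1.43=0.2393, e^-2.82=0.0596, e^1.38=3.9749, e^3.5=33.1155
Sum = 79.4873
Softmax = [0.5296, 0.003, 0.0007, 0.05, 0.4166]
p[3] = 3.9749/79.4873 = 0.05

0.05


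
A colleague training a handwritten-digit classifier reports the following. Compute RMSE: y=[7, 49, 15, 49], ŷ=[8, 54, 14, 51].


MSE = 31/4 = 7.75
RMSE = √(31/4) = 2.7839

2.7839


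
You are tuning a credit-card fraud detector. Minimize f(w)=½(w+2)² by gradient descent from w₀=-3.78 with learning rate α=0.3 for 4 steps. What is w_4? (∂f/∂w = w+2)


step 1: grad = -3.78+2 = -1.78; w = -3.78 - 0.3·(-1.78) = -3.246
step 2: grad = -3.246+2 = -1.246; w = -3.246 - 0.3·(-1.246) = -2.8722
step 3: grad = -2.8722+2 = -0.8722; w = -2.8722 - 0.3·(-0.8722) = -2.61054
step 4: grad = -2.61054+2 = -0.61054; w = -2.61054 - 0.3·(-0.61054) = -2.427378

-2.427378


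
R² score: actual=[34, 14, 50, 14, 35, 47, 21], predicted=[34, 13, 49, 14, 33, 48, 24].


ȳ = 30.7143
SS_res = Σ(y-ŷ)² = 16
SS_tot = Σ(y-ȳ)² = 1319.43
R² = 1 - SS_res/SS_tot = 1 - 0.0121 = 0.9879

0.9879


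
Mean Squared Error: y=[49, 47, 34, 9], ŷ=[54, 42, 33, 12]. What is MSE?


Squared errors: (49-54)²=25, (47-42)²=25, (34-33)²=1, (9-12)²=9
Sum = 60
MSE = 60/4 = 15

15


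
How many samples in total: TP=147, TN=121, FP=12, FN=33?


Total = TP + TN + FP + FN
= 147 + 121 + 12 + 33
= 313
(Predicted positive: 159, predicted negative: 154)

313


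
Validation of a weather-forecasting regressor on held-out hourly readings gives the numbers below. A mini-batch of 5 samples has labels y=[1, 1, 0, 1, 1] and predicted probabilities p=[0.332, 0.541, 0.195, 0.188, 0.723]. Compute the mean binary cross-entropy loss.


L[0] = -ln(0.332) = 1.1026
L[1] = -ln(0.541) = 0.6143
L[2] = -ln(1-0.195) = -ln(0.805) = 0.2169
L[3] = -ln(0.188) = 1.6713
L[4] = -ln(0.723) = 0.3243
mean = (1.1026 + 0.6143 + 0.2169 + 1.6713 + 0.3243)/5 = 0.7859

0.7859


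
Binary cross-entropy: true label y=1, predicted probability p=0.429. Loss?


BCE = -[y·ln(p) + (1-y)·ln(1-p)]
= -1·ln(0.429) - 0
= -ln(0.429) = 0.8463

0.8463


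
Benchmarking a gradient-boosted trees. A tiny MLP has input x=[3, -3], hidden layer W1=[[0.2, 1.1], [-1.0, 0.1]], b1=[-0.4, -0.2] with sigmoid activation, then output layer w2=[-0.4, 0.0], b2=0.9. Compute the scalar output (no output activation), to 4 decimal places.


z1[0] = (0.2)·(3) + (1.1)·(-3) - 0.4 = -3.1
z1[1] = (-1.0)·(3) + (0.1)·(-3) - 0.2 = -3.5
h = sigmoid(z1) = [0.0431, 0.0293]
output = (-0.4)·(0.0431) + (0.0)·(0.0293) + 0.9 = 0.8828

0.8828


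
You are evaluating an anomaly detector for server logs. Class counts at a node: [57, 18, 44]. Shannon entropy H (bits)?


Probabilities: [57/119, 18/119, 44/119] ≈ [0.479, 0.1513, 0.3697]
H = -((57/119)·log₂(57/119) + (18/119)·log₂(18/119) + (44/119)·log₂(44/119))
  = 1.4516 bits

1.4516 bits


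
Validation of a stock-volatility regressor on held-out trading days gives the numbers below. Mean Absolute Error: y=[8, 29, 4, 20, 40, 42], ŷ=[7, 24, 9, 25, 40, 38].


Absolute errors: |8-7|=1, |29-24|=5, |4-9|=5, |20-25|=5, |40-40|=0, |42-38|=4
Sum = 20
MAE = 20/6 = 10/3

10/3


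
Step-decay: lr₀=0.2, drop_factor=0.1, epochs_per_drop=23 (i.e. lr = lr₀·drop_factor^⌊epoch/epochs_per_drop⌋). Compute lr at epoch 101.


n_drops = ⌊101/23⌋ = 4
lr = 0.2·0.1^4 = 0.2·0.0001 = 0.00002

0.00002


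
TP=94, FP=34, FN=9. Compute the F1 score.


Precision = 94/128 = 0.7344
Recall = 94/103 = 0.9126
F1 = 2·P·R/(P+R) = 2·TP/(2·TP+FP+FN) = 188/(188+34+9) = 188/231 = 0.8139

0.8139


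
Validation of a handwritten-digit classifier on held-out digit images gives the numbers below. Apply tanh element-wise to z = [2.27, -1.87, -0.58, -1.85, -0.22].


tanh(2.27) = 0.9789
tanh(-1.87) = -0.9536
tanh(-0.58) = -0.5227
tanh(-1.85) = -0.9517
tanh(-0.22) = -0.2165
result = [0.9789, -0.9536, -0.5227, -0.9517, -0.2165]

[0.9789, -0.9536, -0.5227, -0.9517, -0.2165]


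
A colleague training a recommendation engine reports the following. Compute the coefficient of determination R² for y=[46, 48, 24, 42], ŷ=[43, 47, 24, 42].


ȳ = 40
SS_res = Σ(y-ŷ)² = 10
SS_tot = Σ(y-ȳ)² = 360
R² = 1 - SS_res/SS_tot = 1 - 0.0278 = 0.9722

0.9722


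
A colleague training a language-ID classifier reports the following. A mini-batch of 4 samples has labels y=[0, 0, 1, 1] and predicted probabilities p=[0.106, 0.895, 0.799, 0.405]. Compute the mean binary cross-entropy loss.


L[0] = -ln(1-0.106) = -ln(0.894) = 0.112
L[1] = -ln(1-0.895) = -ln(0.105) = 2.2538
L[2] = -ln(0.799) = 0.2244
L[3] = -ln(0.405) = 0.9039
mean = (0.112 + 2.2538 + 0.2244 + 0.9039)/4 = 0.8735

0.8735


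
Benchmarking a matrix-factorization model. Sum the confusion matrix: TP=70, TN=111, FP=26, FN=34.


Total = TP + TN + FP + FN
= 70 + 111 + 26 + 34
= 241
(Predicted positive: 96, predicted negative: 145)

241


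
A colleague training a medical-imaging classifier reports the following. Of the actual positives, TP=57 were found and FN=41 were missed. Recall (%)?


Recall = TP/(TP+FN)
= 57/(57+41)
= 57/98 = 58.16%

58.16%


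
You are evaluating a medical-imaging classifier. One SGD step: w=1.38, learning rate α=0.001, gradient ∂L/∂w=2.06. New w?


w_new = w - α·∇
= 1.38 - 0.001·2.06
= 1.38 - 0.00206
= 1.37794

1.37794


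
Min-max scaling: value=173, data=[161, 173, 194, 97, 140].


min=97, max=194
(173-97)/(194-97) = 76/97 = 0.7835

0.7835


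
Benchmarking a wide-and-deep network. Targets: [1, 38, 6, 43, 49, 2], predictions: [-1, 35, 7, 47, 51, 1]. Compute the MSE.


Squared errors: (1+ 1)²=4, (38-35)²=9, (6-7)²=1, (43-47)²=16, (49-51)²=4, (2-1)²=1
Sum = 35
MSE = 35/6 = 35/6

35/6


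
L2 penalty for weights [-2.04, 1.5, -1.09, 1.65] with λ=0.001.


‖w‖₂² = (-2.04)² + (1.5)² + (-1.09)² + (1.65)²
     = 4.1616 + 2.25 + 1.1881 + 2.7225
     = 10.3222
λ·‖w‖₂² = 0.001·10.3222 = 0.010322

0.010322


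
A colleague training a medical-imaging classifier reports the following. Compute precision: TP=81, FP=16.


Precision = TP/(TP+FP)
= 81/(81+16)
= 81/97 = 83.51%

83.51%


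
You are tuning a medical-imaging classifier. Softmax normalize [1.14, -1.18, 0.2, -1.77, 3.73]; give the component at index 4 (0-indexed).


Exponentials: e^1.14=3.1268, e^-1.18=0.3073, e^0.2=1.2214, e^-1.77=0.1703, e^3.73=41.6791
Sum = 46.5049
Softmax = [0.0672, 0.0066, 0.0263, 0.0037, 0.8962]
p[4] = 41.6791/46.5049 = 0.8962

0.8962


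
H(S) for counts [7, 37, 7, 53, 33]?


Probabilities: [7/137, 37/137, 7/137, 53/137, 33/137] ≈ [0.0511, 0.2701, 0.0511, 0.3869, 0.2409]
H = -((7/137)·log₂(7/137) + (37/137)·log₂(37/137) + (7/137)·log₂(7/137) + (53/137)·log₂(53/137) + (33/137)·log₂(33/137))
  = 1.9732 bits

1.9732 bits


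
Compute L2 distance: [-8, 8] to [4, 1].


d = √((-8-4)² + (8-1)²)
  = √(144 + 49)
  = √193 = 13.8924

13.8924


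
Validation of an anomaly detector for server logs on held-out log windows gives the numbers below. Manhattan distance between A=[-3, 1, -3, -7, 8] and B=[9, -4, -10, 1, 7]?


d = |-3-9| + |1+ 4| + |-3+ 10| + |-7-1| + |8-7|
  = 12 + 5 + 7 + 8 + 1
  = 33

33


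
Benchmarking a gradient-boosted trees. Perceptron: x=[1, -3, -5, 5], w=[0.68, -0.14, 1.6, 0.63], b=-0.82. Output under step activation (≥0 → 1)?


z = (1)·(0.68) + (-3)·(-0.14) + (-5)·(1.6) + (5)·(0.63) - 0.82
  = -4.57
step(z) = 0 (z<0)

0


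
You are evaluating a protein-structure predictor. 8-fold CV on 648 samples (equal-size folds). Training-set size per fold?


Fold size = 648/8 = 81
Training per fold = 648 - 81 = 567

567


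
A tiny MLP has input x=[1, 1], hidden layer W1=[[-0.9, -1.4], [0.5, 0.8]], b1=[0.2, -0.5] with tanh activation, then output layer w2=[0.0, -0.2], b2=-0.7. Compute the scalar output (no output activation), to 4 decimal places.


z1[0] = (-0.9)·(1) + (-1.4)·(1) + 0.2 = -2.1
z1[1] = (0.5)·(1) + (0.8)·(1) - 0.5 = 0.8
h = tanh(z1) = [-0.9705, 0.664]
output = (0.0)·(-0.9705) + (-0.2)·(0.664) - 0.7 = -0.8328

-0.8328


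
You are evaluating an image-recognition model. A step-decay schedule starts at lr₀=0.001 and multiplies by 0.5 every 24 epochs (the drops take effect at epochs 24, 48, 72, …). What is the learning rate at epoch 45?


n_drops = ⌊45/24⌋ = 1
lr = 0.001·0.5^1 = 0.001·0.5 = 0.0005

0.0005


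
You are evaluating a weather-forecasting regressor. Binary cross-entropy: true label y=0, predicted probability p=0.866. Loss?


BCE = -[y·ln(p) + (1-y)·ln(1-p)]
= -0 - 1·ln(1-0.866)
= -ln(0.134) = 2.0099

2.0099


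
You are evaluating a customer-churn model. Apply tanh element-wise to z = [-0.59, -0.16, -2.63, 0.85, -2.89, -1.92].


tanh(-0.59) = -0.5299
tanh(-0.16) = -0.1586
tanh(-2.63) = -0.9897
tanh(0.85) = 0.6911
tanh(-2.89) = -0.9938
tanh(-1.92) = -0.9579
result = [-0.5299, -0.1586, -0.9897, 0.6911, -0.9938, -0.9579]

[-0.5299, -0.1586, -0.9897, 0.6911, -0.9938, -0.9579]


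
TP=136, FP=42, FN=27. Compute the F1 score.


Precision = 136/178 = 0.764
Recall = 136/163 = 0.8344
F1 = 2·P·R/(P+R) = 2·TP/(2·TP+FP+FN) = 272/(272+42+27) = 272/341 = 0.7977

0.7977


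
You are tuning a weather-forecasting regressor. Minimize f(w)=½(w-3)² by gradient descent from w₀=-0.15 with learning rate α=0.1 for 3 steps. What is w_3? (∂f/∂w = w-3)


step 1: grad = -0.15-3 = -3.15; w = -0.15 - 0.1·(-3.15) = 0.165
step 2: grad = 0.165-3 = -2.835; w = 0.165 - 0.1·(-2.835) = 0.4485
step 3: grad = 0.4485-3 = -2.5515; w = 0.4485 - 0.1·(-2.5515) = 0.70365

0.70365


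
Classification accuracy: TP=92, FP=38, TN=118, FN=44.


Accuracy = (TP+TN)/(TP+TN+FP+FN)
= (92+118)/(292)
= 210/292 = 71.92%

71.92%


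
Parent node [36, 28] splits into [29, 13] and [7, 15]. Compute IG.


Parent = [36, 28], H_parent = 0.9887
H_left = 0.8926 (n=42), H_right = 0.9024 (n=22)
H_children = (42/64)·0.8926 + (22/64)·0.9024 = 0.896
IG = 0.9887 - 0.896 = 0.0927

0.0927


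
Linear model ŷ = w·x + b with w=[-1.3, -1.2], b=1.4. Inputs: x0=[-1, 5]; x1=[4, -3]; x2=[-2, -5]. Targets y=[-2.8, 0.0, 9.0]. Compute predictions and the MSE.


ŷ0 = (-1.3)·(-1) + (-1.2)·(5) + 1.4 = -3.3
ŷ1 = (-1.3)·(4) + (-1.2)·(-3) + 1.4 = -0.2
ŷ2 = (-1.3)·(-2) + (-1.2)·(-5) + 1.4 = 10.0
errors² = [0.25, 0.04, 1.0]
MSE = 1.2900/3 = 0.43

0.43


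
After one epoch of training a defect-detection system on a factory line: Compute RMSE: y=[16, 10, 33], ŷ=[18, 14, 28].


MSE = 45/3 = 15
RMSE = √(45/3) = 3.873

3.873


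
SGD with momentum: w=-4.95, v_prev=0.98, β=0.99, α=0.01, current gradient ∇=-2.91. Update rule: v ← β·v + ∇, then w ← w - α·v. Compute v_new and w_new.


v_new = 0.99·0.98 - 2.91 = 0.9702 - 2.91 = -1.9398
w_new = -4.95 - 0.01·-1.9398 = -4.95 + 0.019398 = -4.930602

v_new=-1.9398, w_new=-4.930602


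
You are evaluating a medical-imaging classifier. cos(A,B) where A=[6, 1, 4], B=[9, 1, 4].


A·B = 6·9 + 1·1 + 4·4 = 71
‖A‖ = √53 = 7.2801, ‖B‖ = √98 = 9.8995
cos = 71/(√53·√98) = 71/√5194 = 0.9852

0.9852


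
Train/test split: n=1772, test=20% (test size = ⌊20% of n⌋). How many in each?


Test = ⌊1772·20/100⌋ = 354
Train = 1772 - 354 = 1418

Train: 1418, Test: 354


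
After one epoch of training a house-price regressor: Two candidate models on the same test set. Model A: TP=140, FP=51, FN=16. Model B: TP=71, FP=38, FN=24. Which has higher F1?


Model A: P=140/191=0.733, R=140/156=0.8974, F1=2PR/(P+R)=2TP/(2TP+FP+FN)=280/347=0.8069
Model B: P=71/109=0.6514, R=71/95=0.7474, F1=2PR/(P+R)=2TP/(2TP+FP+FN)=142/204=0.6961
0.8069 > 0.6961 → Model A

Model A


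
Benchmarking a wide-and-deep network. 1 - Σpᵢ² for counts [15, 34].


Probabilities: [15/49, 34/49] ≈ [0.3061, 0.6939]
Σpᵢ² = (225 + 1156)/49² = 1381/2401
Gini = 1 - Σpᵢ² = 1 - 1381/2401 = 0.4248

0.4248


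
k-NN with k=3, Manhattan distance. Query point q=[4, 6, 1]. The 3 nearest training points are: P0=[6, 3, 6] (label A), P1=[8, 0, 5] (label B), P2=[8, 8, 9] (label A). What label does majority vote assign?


d(q,P0) = 10  (label A)
d(q,P1) = 14  (label B)
d(q,P2) = 14  (label A)
Votes: A=2, B=1
Majority → A

A


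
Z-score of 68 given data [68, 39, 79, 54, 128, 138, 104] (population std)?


μ = 87.1429, σ = 34.618
z = (68 - 87.1429)/34.618 = -0.553

-0.553


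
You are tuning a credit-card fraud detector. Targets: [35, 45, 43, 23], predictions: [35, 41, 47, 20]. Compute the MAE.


Absolute errors: |35-35|=0, |45-41|=4, |43-47|=4, |23-20|=3
Sum = 11
MAE = 11/4 = 11/4

11/4


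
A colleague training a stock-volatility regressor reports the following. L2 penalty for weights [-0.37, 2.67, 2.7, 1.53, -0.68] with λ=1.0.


‖w‖₂² = (-0.37)² + (2.67)² + (2.7)² + (1.53)² + (-0.68)²
     = 0.1369 + 7.1289 + 7.29 + 2.3409 + 0.4624
     = 17.3591
λ·‖w‖₂² = 1.0·17.3591 = 17.3591

17.3591


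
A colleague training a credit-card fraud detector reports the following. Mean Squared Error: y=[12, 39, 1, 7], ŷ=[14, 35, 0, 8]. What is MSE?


Squared errors: (12-14)²=4, (39-35)²=16, (1-0)²=1, (7-8)²=1
Sum = 22
MSE = 22/4 = 11/2

11/2


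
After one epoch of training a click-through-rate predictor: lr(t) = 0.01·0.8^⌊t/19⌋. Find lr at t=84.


n_drops = ⌊84/19⌋ = 4
lr = 0.01·0.8^4 = 0.01·0.4096 = 0.004096

0.004096


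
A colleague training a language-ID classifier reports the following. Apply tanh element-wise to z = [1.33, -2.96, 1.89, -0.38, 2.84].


tanh(1.33) = 0.8692
tanh(-2.96) = -0.9946
tanh(1.89) = 0.9554
tanh(-0.38) = -0.3627
tanh(2.84) = 0.9932
result = [0.8692, -0.9946, 0.9554, -0.3627, 0.9932]

[0.8692, -0.9946, 0.9554, -0.3627, 0.9932]


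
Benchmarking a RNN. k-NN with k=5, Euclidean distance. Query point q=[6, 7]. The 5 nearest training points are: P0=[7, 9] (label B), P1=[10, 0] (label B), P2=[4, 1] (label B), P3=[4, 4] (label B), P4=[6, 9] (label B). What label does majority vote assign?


d(q,P0) = 2.2361  (label B)
d(q,P1) = 8.0623  (label B)
d(q,P2) = 6.3246  (label B)
d(q,P3) = 3.6056  (label B)
d(q,P4) = 2.0  (label B)
Votes: A=0, B=5
Majority → B

B


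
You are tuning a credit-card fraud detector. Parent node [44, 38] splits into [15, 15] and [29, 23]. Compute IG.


Parent = [44, 38], H_parent = 0.9961
H_left = 1 (n=30), H_right = 0.9904 (n=52)
H_children = (30/82)·1 + (52/82)·0.9904 = 0.9939
IG = 0.9961 - 0.9939 = 0.0022

0.0022


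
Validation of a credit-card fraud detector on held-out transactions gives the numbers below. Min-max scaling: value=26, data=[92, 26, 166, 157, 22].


min=22, max=166
(26-22)/(166-22) = 4/144 = 0.0278

0.0278


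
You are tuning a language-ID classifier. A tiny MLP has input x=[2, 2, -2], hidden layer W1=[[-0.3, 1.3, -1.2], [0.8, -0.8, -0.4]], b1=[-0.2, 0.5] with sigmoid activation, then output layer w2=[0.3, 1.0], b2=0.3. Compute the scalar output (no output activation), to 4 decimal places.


z1[0] = (-0.3)·(2) + (1.3)·(2) + (-1.2)·(-2) - 0.2 = 4.2
z1[1] = (0.8)·(2) + (-0.8)·(2) + (-0.4)·(-2) + 0.5 = 1.3
h = sigmoid(z1) = [0.9852, 0.7858]
output = (0.3)·(0.9852) + (1.0)·(0.7858) + 0.3 = 1.3814

1.3814


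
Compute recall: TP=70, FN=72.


Recall = TP/(TP+FN)
= 70/(70+72)
= 70/142 = 49.3%

49.3%


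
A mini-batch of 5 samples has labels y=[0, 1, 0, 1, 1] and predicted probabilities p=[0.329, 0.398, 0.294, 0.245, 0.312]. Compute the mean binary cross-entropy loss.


L[0] = -ln(1-0.329) = -ln(0.671) = 0.399
L[1] = -ln(0.398) = 0.9213
L[2] = -ln(1-0.294) = -ln(0.706) = 0.3481
L[3] = -ln(0.245) = 1.4065
L[4] = -ln(0.312) = 1.1648
mean = (0.399 + 0.9213 + 0.3481 + 1.4065 + 1.1648)/5 = 0.8479

0.8479


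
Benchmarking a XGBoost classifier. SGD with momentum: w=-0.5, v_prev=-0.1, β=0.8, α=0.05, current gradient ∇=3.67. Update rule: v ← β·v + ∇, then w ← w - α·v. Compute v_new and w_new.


v_new = 0.8·-0.1 + 3.67 = -0.08 + 3.67 = 3.59
w_new = -0.5 - 0.05·3.59 = -0.5 - 0.1795 = -0.6795

v_new=3.59, w_new=-0.6795


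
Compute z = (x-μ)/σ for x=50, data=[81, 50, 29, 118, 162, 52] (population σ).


μ = 82, σ = 45.5156
z = (50 - 82)/45.5156 = -0.7031

-0.7031


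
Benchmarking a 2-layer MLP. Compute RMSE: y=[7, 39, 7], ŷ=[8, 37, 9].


MSE = 9/3 = 3
RMSE = √(9/3) = 1.7321

1.7321


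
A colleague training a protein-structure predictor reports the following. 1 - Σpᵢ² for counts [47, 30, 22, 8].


Probabilities: [47/107, 30/107, 22/107, 8/107] ≈ [0.4393, 0.2804, 0.2056, 0.0748]
Σpᵢ² = (2209 + 900 + 484 + 64)/107² = 3657/11449
Gini = 1 - Σpᵢ² = 1 - 3657/11449 = 0.6806

0.6806


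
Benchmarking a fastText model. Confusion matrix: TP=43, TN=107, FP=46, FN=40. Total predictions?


Total = TP + TN + FP + FN
= 43 + 107 + 46 + 40
= 236
(Predicted positive: 89, predicted negative: 147)

236


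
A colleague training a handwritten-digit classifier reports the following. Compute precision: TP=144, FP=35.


Precision = TP/(TP+FP)
= 144/(144+35)
= 144/179 = 80.45%

80.45%


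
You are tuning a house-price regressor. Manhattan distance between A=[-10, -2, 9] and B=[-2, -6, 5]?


d = |-10+ 2| + |-2+ 6| + |9-5|
  = 8 + 4 + 4
  = 16

16


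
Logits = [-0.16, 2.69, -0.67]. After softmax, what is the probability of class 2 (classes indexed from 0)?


Exponentials: e^-0.16=0.8521, e^2.69=14.7317, e^-0.67=0.5117
Sum = 16.0955
Softmax = [0.0529, 0.9153, 0.0318]
p[2] = 0.5117/16.0955 = 0.0318

0.0318


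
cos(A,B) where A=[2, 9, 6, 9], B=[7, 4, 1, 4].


A·B = 2·7 + 9·4 + 6·1 + 9·4 = 92
‖A‖ = √202 = 14.2127, ‖B‖ = √82 = 9.0554
cos = 92/(√202·√82) = 92/√16564 = 0.7148

0.7148


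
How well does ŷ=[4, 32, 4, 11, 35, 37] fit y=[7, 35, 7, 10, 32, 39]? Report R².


ȳ = 21.6667
SS_res = Σ(y-ŷ)² = 41
SS_tot = Σ(y-ȳ)² = 1151.33
R² = 1 - SS_res/SS_tot = 1 - 0.0356 = 0.9644

0.9644


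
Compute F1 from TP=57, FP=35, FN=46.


Precision = 57/92 = 0.6196
Recall = 57/103 = 0.5534
F1 = 2·P·R/(P+R) = 2·TP/(2·TP+FP+FN) = 114/(114+35+46) = 114/195 = 0.5846

0.5846


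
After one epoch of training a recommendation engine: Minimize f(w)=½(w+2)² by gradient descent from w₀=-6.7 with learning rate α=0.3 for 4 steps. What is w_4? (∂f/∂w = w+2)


step 1: grad = -6.7+2 = -4.7; w = -6.7 - 0.3·(-4.7) = -5.29
step 2: grad = -5.29+2 = -3.29; w = -5.29 - 0.3·(-3.29) = -4.303
step 3: grad = -4.303+2 = -2.303; w = -4.303 - 0.3·(-2.303) = -3.6121
step 4: grad = -3.6121+2 = -1.6121; w = -3.6121 - 0.3·(-1.6121) = -3.12847

-3.12847


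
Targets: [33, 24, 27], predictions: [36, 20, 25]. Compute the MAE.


Absolute errors: |33-36|=3, |24-20|=4, |27-25|=2
Sum = 9
MAE = 9/3 = 3

3


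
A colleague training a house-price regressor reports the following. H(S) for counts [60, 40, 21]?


Probabilities: [60/121, 40/121, 21/121] ≈ [0.4959, 0.3306, 0.1736]
H = -((60/121)·log₂(60/121) + (40/121)·log₂(40/121) + (21/121)·log₂(21/121))
  = 1.4682 bits

1.4682 bits


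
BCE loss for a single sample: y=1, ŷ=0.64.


BCE = -[y·ln(p) + (1-y)·ln(1-p)]
= -1·ln(0.64) - 0
= -ln(0.64) = 0.4463

0.4463


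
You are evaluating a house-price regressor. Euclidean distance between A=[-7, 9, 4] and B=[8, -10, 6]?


d = √((-7-8)² + (9+ 10)² + (4-6)²)
  = √(225 + 361 + 4)
  = √590 = 24.2899

24.2899


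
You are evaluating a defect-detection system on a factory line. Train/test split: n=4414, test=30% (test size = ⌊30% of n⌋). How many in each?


Test = ⌊4414·30/100⌋ = 1324
Train = 4414 - 1324 = 3090

Train: 3090, Test: 1324


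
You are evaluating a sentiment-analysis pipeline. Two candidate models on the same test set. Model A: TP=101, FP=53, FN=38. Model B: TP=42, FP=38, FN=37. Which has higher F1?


Model A: P=101/154=0.6558, R=101/139=0.7266, F1=2PR/(P+R)=2TP/(2TP+FP+FN)=202/293=0.6894
Model B: P=42/80=0.525, R=42/79=0.5316, F1=2PR/(P+R)=2TP/(2TP+FP+FN)=84/159=0.5283
0.6894 > 0.5283 → Model A

Model A


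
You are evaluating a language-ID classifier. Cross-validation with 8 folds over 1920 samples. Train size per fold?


Fold size = 1920/8 = 240
Training per fold = 1920 - 240 = 1680

1680


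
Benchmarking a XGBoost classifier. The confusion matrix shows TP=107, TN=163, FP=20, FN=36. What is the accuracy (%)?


Accuracy = (TP+TN)/(TP+TN+FP+FN)
= (107+163)/(326)
= 270/326 = 82.82%

82.82%


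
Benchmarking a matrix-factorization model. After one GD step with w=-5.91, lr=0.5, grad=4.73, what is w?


w_new = w - α·∇
= -5.91 - 0.5·4.73
= -5.91 - 2.365
= -8.275

-8.275


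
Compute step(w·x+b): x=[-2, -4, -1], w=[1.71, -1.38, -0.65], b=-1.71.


z = (-2)·(1.71) + (-4)·(-1.38) + (-1)·(-0.65) - 1.71
  = 1.04
step(z) = 1 (z≥0)

1


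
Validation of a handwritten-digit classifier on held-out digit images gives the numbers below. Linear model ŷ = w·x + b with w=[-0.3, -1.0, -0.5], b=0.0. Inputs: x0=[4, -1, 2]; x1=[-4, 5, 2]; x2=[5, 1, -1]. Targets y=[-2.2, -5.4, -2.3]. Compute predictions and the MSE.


ŷ0 = (-0.3)·(4) + (-1.0)·(-1) + (-0.5)·(2) + 0.0 = -1.2
ŷ1 = (-0.3)·(-4) + (-1.0)·(5) + (-0.5)·(2) + 0.0 = -4.8
ŷ2 = (-0.3)·(5) + (-1.0)·(1) + (-0.5)·(-1) + 0.0 = -2.0
errors² = [1.0, 0.36, 0.09]
MSE = 1.4500/3 = 0.4833

0.4833


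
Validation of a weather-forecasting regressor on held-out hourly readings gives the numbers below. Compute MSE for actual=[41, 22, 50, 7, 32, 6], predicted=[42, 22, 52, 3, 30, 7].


Squared errors: (41-42)²=1, (22-22)²=0, (50-52)²=4, (7-3)²=16, (32-30)²=4, (6-7)²=1
Sum = 26
MSE = 26/6 = 13/3

13/3


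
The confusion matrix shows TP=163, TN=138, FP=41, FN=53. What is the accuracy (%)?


Accuracy = (TP+TN)/(TP+TN+FP+FN)
= (163+138)/(395)
= 301/395 = 76.2%

76.2%


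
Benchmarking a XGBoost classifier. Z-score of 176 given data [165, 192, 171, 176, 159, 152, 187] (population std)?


μ = 171.7143, σ = 13.4134
z = (176 - 171.7143)/13.4134 = 0.3195

0.3195


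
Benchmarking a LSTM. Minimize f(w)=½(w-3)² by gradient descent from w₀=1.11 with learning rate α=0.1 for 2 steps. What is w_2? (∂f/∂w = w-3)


step 1: grad = 1.11-3 = -1.89; w = 1.11 - 0.1·(-1.89) = 1.299
step 2: grad = 1.299-3 = -1.701; w = 1.299 - 0.1·(-1.701) = 1.4691

1.4691


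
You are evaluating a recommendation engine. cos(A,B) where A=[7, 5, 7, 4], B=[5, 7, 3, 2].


A·B = 7·5 + 5·7 + 7·3 + 4·2 = 99
‖A‖ = √139 = 11.7898, ‖B‖ = √87 = 9.3274
cos = 99/(√139·√87) = 99/√12093 = 0.9003

0.9003


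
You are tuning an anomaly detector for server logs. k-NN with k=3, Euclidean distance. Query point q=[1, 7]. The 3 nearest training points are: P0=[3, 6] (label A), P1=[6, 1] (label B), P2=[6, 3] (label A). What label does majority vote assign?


d(q,P0) = 2.2361  (label A)
d(q,P1) = 7.8102  (label B)
d(q,P2) = 6.4031  (label A)
Votes: A=2, B=1
Majority → A

A


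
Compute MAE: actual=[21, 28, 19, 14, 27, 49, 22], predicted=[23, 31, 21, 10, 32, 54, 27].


Absolute errors: |21-23|=2, |28-31|=3, |19-21|=2, |14-10|=4, |27-32|=5, |49-54|=5, |22-27|=5
Sum = 26
MAE = 26/7 = 26/7

26/7


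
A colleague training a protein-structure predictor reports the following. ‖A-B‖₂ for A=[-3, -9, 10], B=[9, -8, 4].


d = √((-3-9)² + (-9+ 8)² + (10-4)²)
  = √(144 + 1 + 36)
  = √181 = 13.4536

13.4536


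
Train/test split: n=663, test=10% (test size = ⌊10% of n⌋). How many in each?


Test = ⌊663·10/100⌋ = 66
Train = 663 - 66 = 597

Train: 597, Test: 66


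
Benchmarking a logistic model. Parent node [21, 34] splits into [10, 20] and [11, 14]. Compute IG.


Parent = [21, 34], H_parent = 0.9593
H_left = 0.9183 (n=30), H_right = 0.9896 (n=25)
H_children = (30/55)·0.9183 + (25/55)·0.9896 = 0.9507
IG = 0.9593 - 0.9507 = 0.0086

0.0086


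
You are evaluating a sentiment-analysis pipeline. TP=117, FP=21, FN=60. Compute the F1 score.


Precision = 117/138 = 0.8478
Recall = 117/177 = 0.661
F1 = 2·P·R/(P+R) = 2·TP/(2·TP+FP+FN) = 234/(234+21+60) = 234/315 = 0.7429

0.7429


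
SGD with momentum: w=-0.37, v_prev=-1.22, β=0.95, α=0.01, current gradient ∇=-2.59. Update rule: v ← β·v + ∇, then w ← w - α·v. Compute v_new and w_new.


v_new = 0.95·-1.22 - 2.59 = -1.159 - 2.59 = -3.749
w_new = -0.37 - 0.01·-3.749 = -0.37 + 0.03749 = -0.33251

v_new=-3.749, w_new=-0.33251


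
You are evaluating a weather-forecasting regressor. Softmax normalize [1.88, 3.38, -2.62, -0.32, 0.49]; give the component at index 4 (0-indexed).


Exponentials: e^1.88=6.5535, e^3.38=29.3708, e^-2.62=0.0728, e^-0.32=0.7261, e^0.49=1.6323
Sum = 38.3555
Softmax = [0.1709, 0.7658, 0.0019, 0.0189, 0.0426]
p[4] = 1.6323/38.3555 = 0.0426

0.0426


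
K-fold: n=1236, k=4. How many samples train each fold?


Fold size = 1236/4 = 309
Training per fold = 1236 - 309 = 927

927


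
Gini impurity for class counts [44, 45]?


Probabilities: [44/89, 45/89] ≈ [0.4944, 0.5056]
Σpᵢ² = (1936 + 2025)/89² = 3961/7921
Gini = 1 - Σpᵢ² = 1 - 3961/7921 = 0.4999

0.4999


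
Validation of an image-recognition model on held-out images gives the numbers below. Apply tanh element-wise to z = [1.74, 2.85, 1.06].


tanh(1.74) = 0.9402
tanh(2.85) = 0.9933
tanh(1.06) = 0.7857
result = [0.9402, 0.9933, 0.7857]

[0.9402, 0.9933, 0.7857]


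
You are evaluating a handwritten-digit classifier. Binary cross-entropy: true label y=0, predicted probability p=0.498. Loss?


BCE = -[y·ln(p) + (1-y)·ln(1-p)]
= -0 - 1·ln(1-0.498)
= -ln(0.502) = 0.6892

0.6892


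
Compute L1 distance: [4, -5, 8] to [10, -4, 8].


d = |4-10| + |-5+ 4| + |8-8|
  = 6 + 1 + 0
  = 7

7


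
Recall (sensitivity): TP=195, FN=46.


Recall = TP/(TP+FN)
= 195/(195+46)
= 195/241 = 80.91%

80.91%


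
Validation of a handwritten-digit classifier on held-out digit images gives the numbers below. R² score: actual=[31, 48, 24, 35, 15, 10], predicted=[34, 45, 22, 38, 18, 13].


ȳ = 27.1667
SS_res = Σ(y-ŷ)² = 49
SS_tot = Σ(y-ȳ)² = 962.83
R² = 1 - SS_res/SS_tot = 1 - 0.0509 = 0.9491

0.9491


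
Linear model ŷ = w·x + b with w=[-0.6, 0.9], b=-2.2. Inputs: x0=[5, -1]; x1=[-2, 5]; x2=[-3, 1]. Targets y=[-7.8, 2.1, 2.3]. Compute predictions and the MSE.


ŷ0 = (-0.6)·(5) + (0.9)·(-1) - 2.2 = -6.1
ŷ1 = (-0.6)·(-2) + (0.9)·(5) - 2.2 = 3.5
ŷ2 = (-0.6)·(-3) + (0.9)·(1) - 2.2 = 0.5
errors² = [2.89, 1.96, 3.24]
MSE = 8.0900/3 = 2.6967

2.6967


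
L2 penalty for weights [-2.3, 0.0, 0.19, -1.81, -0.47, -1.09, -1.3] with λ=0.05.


‖w‖₂² = (-2.3)² + (0.0)² + (0.19)² + (-1.81)² + (-0.47)² + (-1.09)² + (-1.3)²
     = 5.29 + 0 + 0.0361 + 3.2761 + 0.2209 + 1.1881 + 1.69
     = 11.7012
λ·‖w‖₂² = 0.05·11.7012 = 0.58506

0.58506


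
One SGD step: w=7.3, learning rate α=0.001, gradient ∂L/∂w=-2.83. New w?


w_new = w - α·∇
= 7.3 - 0.001·-2.83
= 7.3 + 0.00283
= 7.30283

7.30283


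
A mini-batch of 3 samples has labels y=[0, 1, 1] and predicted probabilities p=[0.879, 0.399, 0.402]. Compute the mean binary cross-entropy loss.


L[0] = -ln(1-0.879) = -ln(0.121) = 2.112
L[1] = -ln(0.399) = 0.9188
L[2] = -ln(0.402) = 0.9113
mean = (2.112 + 0.9188 + 0.9113)/3 = 1.314

1.314


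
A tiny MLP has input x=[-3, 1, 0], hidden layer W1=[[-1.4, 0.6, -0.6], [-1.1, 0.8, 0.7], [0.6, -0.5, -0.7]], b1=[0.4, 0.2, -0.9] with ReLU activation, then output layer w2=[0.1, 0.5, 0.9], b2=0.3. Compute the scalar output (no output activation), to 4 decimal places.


z1[0] = (-1.4)·(-3) + (0.6)·(1) + (-0.6)·(0) + 0.4 = 5.2
z1[1] = (-1.1)·(-3) + (0.8)·(1) + (0.7)·(0) + 0.2 = 4.3
z1[2] = (0.6)·(-3) + (-0.5)·(1) + (-0.7)·(0) - 0.9 = -3.2
h = ReLU(z1) = [5.2, 4.3, 0.0]
output = (0.1)·(5.2) + (0.5)·(4.3) + (0.9)·(0.0) + 0.3 = 2.97

2.97


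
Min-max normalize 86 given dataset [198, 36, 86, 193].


min=36, max=198
(86-36)/(198-36) = 50/162 = 0.3086

0.3086


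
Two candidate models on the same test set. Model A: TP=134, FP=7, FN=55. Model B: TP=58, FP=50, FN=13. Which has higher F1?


Model A: P=134/141=0.9504, R=134/189=0.709, F1=2PR/(P+R)=2TP/(2TP+FP+FN)=268/330=0.8121
Model B: P=58/108=0.537, R=58/71=0.8169, F1=2PR/(P+R)=2TP/(2TP+FP+FN)=116/179=0.648
0.8121 > 0.648 → Model A

Model A


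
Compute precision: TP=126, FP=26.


Precision = TP/(TP+FP)
= 126/(126+26)
= 126/152 = 82.89%

82.89%


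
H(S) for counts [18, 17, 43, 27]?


Probabilities: [18/105, 17/105, 43/105, 27/105] ≈ [0.1714, 0.1619, 0.4095, 0.2571]
H = -((18/105)·log₂(18/105) + (17/105)·log₂(17/105) + (43/105)·log₂(43/105) + (27/105)·log₂(27/105))
  = 1.8928 bits

1.8928 bits


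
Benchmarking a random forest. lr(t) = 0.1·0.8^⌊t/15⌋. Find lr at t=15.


n_drops = ⌊15/15⌋ = 1
lr = 0.1·0.8^1 = 0.1·0.8 = 0.08

0.08


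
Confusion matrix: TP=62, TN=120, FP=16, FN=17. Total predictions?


Total = TP + TN + FP + FN
= 62 + 120 + 16 + 17
= 215
(Predicted positive: 78, predicted negative: 137)

215


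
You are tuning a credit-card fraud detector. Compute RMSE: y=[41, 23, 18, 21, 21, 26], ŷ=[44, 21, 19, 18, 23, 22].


MSE = 43/6 = 7.1667
RMSE = √(43/6) = 2.6771

2.6771


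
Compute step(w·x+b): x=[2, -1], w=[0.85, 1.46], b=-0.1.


z = (2)·(0.85) + (-1)·(1.46) - 0.1
  = 0.14
step(z) = 1 (z≥0)

1


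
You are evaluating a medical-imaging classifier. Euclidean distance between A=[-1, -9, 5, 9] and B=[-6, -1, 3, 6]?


d = √((-1+ 6)² + (-9+ 1)² + (5-3)² + (9-6)²)
  = √(25 + 64 + 4 + 9)
  = √102 = 10.0995

10.0995


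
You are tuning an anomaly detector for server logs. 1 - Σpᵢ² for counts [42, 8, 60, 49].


Probabilities: [42/159, 8/159, 60/159, 49/159] ≈ [0.2642, 0.0503, 0.3774, 0.3082]
Σpᵢ² = (1764 + 64 + 3600 + 2401)/159² = 7829/25281
Gini = 1 - Σpᵢ² = 1 - 7829/25281 = 0.6903

0.6903


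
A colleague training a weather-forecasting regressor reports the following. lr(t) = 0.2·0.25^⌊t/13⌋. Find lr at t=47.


n_drops = ⌊47/13⌋ = 3
lr = 0.2·0.25^3 = 0.2·0.015625 = 0.003125

0.003125


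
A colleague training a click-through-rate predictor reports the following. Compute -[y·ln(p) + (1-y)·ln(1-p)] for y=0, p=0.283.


BCE = -[y·ln(p) + (1-y)·ln(1-p)]
= -0 - 1·ln(1-0.283)
= -ln(0.717) = 0.3327

0.3327


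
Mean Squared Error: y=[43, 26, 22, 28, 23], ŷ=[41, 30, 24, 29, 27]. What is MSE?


Squared errors: (43-41)²=4, (26-30)²=16, (22-24)²=4, (28-29)²=1, (23-27)²=16
Sum = 41
MSE = 41/5 = 41/5

41/5


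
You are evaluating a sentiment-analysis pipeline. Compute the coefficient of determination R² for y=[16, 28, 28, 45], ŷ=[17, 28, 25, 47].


ȳ = 29.25
SS_res = Σ(y-ŷ)² = 14
SS_tot = Σ(y-ȳ)² = 426.75
R² = 1 - SS_res/SS_tot = 1 - 0.0328 = 0.9672

0.9672


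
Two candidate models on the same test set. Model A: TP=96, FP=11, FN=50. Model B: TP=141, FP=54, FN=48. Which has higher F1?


Model A: P=96/107=0.8972, R=96/146=0.6575, F1=2PR/(P+R)=2TP/(2TP+FP+FN)=192/253=0.7589
Model B: P=141/195=0.7231, R=141/189=0.746, F1=2PR/(P+R)=2TP/(2TP+FP+FN)=282/384=0.7344
0.7589 > 0.7344 → Model A

Model A


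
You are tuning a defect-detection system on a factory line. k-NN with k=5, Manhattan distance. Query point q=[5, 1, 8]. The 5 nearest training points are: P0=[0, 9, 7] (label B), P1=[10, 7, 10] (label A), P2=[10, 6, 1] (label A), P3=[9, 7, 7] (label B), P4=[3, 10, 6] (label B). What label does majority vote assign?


d(q,P0) = 14  (label B)
d(q,P1) = 13  (label A)
d(q,P2) = 17  (label A)
d(q,P3) = 11  (label B)
d(q,P4) = 13  (label B)
Votes: A=2, B=3
Majority → B

B


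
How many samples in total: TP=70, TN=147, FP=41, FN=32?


Total = TP + TN + FP + FN
= 70 + 147 + 41 + 32
= 290
(Predicted positive: 111, predicted negative: 179)

290


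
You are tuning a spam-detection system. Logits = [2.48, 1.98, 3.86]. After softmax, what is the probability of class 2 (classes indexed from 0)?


Exponentials: e^2.48=11.9413, e^1.98=7.2427, e^3.86=47.4654
Sum = 66.6494
Softmax = [0.1792, 0.1087, 0.7122]
p[2] = 47.4654/66.6494 = 0.7122

0.7122


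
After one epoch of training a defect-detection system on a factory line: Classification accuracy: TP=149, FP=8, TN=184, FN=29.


Accuracy = (TP+TN)/(TP+TN+FP+FN)
= (149+184)/(370)
= 333/370 = 90.0%

90.0%


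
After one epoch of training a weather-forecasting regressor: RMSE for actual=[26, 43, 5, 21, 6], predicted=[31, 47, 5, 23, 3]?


MSE = 54/5 = 10.8
RMSE = √(54/5) = 3.2863

3.2863


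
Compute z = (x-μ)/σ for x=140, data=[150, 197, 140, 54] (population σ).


μ = 135.25, σ = 51.6109
z = (140 - 135.25)/51.6109 = 0.092

0.092


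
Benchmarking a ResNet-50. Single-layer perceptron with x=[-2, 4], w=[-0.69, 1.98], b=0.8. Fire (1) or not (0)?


z = (-2)·(-0.69) + (4)·(1.98) + 0.8
  = 10.1
step(z) = 1 (z≥0)

1


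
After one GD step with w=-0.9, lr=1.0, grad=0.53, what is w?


w_new = w - α·∇
= -0.9 - 1.0·0.53
= -0.9 - 0.53
= -1.43

-1.43


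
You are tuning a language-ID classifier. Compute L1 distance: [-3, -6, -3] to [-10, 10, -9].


d = |-3+ 10| + |-6-10| + |-3+ 9|
  = 7 + 16 + 6
  = 29

29


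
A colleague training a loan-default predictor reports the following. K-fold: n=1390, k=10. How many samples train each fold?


Fold size = 1390/10 = 139
Training per fold = 1390 - 139 = 1251

1251


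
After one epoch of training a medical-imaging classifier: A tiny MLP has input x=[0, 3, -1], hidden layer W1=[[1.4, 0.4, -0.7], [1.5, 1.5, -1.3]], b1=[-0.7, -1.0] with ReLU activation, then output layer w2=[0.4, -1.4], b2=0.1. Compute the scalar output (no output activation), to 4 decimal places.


z1[0] = (1.4)·(0) + (0.4)·(3) + (-0.7)·(-1) - 0.7 = 1.2
z1[1] = (1.5)·(0) + (1.5)·(3) + (-1.3)·(-1) - 1.0 = 4.8
h = ReLU(z1) = [1.2, 4.8]
output = (0.4)·(1.2) + (-1.4)·(4.8) + 0.1 = -6.14

-6.14


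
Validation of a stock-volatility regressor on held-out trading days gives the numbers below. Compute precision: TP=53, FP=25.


Precision = TP/(TP+FP)
= 53/(53+25)
= 53/78 = 67.95%

67.95%


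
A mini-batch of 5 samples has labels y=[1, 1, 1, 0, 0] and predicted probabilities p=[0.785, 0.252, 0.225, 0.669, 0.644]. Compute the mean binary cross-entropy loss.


L[0] = -ln(0.785) = 0.2421
L[1] = -ln(0.252) = 1.3783
L[2] = -ln(0.225) = 1.4917
L[3] = -ln(1-0.669) = -ln(0.331) = 1.1056
L[4] = -ln(1-0.644) = -ln(0.356) = 1.0328
mean = (0.2421 + 1.3783 + 1.4917 + 1.1056 + 1.0328)/5 = 1.0501

1.0501


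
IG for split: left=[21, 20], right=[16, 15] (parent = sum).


Parent = [37, 35], H_parent = 0.9994
H_left = 0.9996 (n=41), H_right = 0.9992 (n=31)
H_children = (41/72)·0.9996 + (31/72)·0.9992 = 0.9994
IG = 0.9994 - 0.9994 = 0.0

0.0


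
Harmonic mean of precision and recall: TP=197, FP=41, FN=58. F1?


Precision = 197/238 = 0.8277
Recall = 197/255 = 0.7725
F1 = 2·P·R/(P+R) = 2·TP/(2·TP+FP+FN) = 394/(394+41+58) = 394/493 = 0.7992

0.7992


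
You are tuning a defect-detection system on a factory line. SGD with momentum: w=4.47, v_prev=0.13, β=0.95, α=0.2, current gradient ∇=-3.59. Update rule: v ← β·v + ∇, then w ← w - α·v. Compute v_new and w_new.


v_new = 0.95·0.13 - 3.59 = 0.1235 - 3.59 = -3.4665
w_new = 4.47 - 0.2·-3.4665 = 4.47 + 0.6933 = 5.1633

v_new=-3.4665, w_new=5.1633


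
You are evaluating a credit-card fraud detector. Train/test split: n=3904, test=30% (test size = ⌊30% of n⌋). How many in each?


Test = ⌊3904·30/100⌋ = 1171
Train = 3904 - 1171 = 2733

Train: 2733, Test: 1171


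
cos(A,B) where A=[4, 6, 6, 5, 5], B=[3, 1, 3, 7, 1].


A·B = 4·3 + 6·1 + 6·3 + 5·7 + 5·1 = 76
‖A‖ = √138 = 11.7473, ‖B‖ = √69 = 8.3066
cos = 76/(√138·√69) = 76/√9522 = 0.7788

0.7788


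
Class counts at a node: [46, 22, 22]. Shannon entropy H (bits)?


Probabilities: [46/90, 22/90, 22/90] ≈ [0.5111, 0.2444, 0.2444]
H = -((46/90)·log₂(46/90) + (22/90)·log₂(22/90) + (22/90)·log₂(22/90))
  = 1.4885 bits

1.4885 bits


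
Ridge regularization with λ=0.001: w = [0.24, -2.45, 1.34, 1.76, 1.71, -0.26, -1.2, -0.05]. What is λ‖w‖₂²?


‖w‖₂² = (0.24)² + (-2.45)² + (1.34)² + (1.76)² + (1.71)² + (-0.26)² + (-1.2)² + (-0.05)²
     = 0.0576 + 6.0025 + 1.7956 + 3.0976 + 2.9241 + 0.0676 + 1.44 + 0.0025
     = 15.3875
λ·‖w‖₂² = 0.001·15.3875 = 0.015388

0.015388


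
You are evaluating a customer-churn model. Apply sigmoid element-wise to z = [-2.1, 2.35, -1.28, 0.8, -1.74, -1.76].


σ(-2.1) = 1/(1+e^2.1) = 0.1091
σ(2.35) = 1/(1+e^-2.35) = 0.9129
σ(-1.28) = 1/(1+e^1.28) = 0.2176
σ(0.8) = 1/(1+e^-0.8) = 0.69
σ(-1.74) = 1/(1+e^1.74) = 0.1493
σ(-1.76) = 1/(1+e^1.76) = 0.1468
result = [0.1091, 0.9129, 0.2176, 0.69, 0.1493, 0.1468]

[0.1091, 0.9129, 0.2176, 0.69, 0.1493, 0.1468]


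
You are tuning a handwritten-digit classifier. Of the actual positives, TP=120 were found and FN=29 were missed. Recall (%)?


Recall = TP/(TP+FN)
= 120/(120+29)
= 120/149 = 80.54%

80.54%


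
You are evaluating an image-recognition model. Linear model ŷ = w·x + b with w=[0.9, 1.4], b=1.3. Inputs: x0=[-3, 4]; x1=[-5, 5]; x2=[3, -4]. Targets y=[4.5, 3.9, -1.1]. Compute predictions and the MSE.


ŷ0 = (0.9)·(-3) + (1.4)·(4) + 1.3 = 4.2
ŷ1 = (0.9)·(-5) + (1.4)·(5) + 1.3 = 3.8
ŷ2 = (0.9)·(3) + (1.4)·(-4) + 1.3 = -1.6
errors² = [0.09, 0.01, 0.25]
MSE = 0.3500/3 = 0.1167

0.1167


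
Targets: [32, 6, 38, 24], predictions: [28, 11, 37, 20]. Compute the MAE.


Absolute errors: |32-28|=4, |6-11|=5, |38-37|=1, |24-20|=4
Sum = 14
MAE = 14/4 = 7/2

7/2


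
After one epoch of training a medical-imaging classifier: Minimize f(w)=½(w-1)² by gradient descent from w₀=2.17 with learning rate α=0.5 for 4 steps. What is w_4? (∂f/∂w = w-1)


step 1: grad = 2.17-1 = 1.17; w = 2.17 - 0.5·(1.17) = 1.585
step 2: grad = 1.585-1 = 0.585; w = 1.585 - 0.5·(0.585) = 1.2925
step 3: grad = 1.2925-1 = 0.2925; w = 1.2925 - 0.5·(0.2925) = 1.14625
step 4: grad = 1.14625-1 = 0.14625; w = 1.14625 - 0.5·(0.14625) = 1.073125

1.073125


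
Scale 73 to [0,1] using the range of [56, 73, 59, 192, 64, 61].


min=56, max=192
(73-56)/(192-56) = 17/136 = 0.125

0.125


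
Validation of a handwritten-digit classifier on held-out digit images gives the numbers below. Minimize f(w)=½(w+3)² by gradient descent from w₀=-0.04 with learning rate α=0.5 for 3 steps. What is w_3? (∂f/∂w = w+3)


step 1: grad = -0.04+3 = 2.96; w = -0.04 - 0.5·(2.96) = -1.52
step 2: grad = -1.52+3 = 1.48; w = -1.52 - 0.5·(1.48) = -2.26
step 3: grad = -2.26+3 = 0.74; w = -2.26 - 0.5·(0.74) = -2.63

-2.63


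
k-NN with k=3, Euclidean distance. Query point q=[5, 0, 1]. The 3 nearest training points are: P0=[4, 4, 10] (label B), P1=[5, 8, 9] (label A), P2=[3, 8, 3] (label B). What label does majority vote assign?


d(q,P0) = 9.8995  (label B)
d(q,P1) = 11.3137  (label A)
d(q,P2) = 8.4853  (label B)
Votes: A=1, B=2
Majority → B

B


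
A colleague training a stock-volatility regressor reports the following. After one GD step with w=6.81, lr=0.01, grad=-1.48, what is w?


w_new = w - α·∇
= 6.81 - 0.01·-1.48
= 6.81 + 0.0148
= 6.8248

6.8248


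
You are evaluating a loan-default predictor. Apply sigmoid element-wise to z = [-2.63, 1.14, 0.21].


σ(-2.63) = 1/(1+e^2.63) = 0.0672
σ(1.14) = 1/(1+e^-1.14) = 0.7577
σ(0.21) = 1/(1+e^-0.21) = 0.5523
result = [0.0672, 0.7577, 0.5523]

[0.0672, 0.7577, 0.5523]
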